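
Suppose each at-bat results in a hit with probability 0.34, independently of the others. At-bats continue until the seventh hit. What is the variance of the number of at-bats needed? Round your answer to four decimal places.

39.9654

Y = total at-bats until the seventh success; negative binomial with r=7, p=0.34.
Var(Y) = r(1−p)/p² = 7·0.66 / 0.34² = 39.965398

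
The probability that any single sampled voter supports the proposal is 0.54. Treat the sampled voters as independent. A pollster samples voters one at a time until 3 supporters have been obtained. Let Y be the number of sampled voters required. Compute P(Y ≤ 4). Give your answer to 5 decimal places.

0.37476

Finishing within 4 sampled voters ⇔ at least 3 successes in the first 4. With X ~ Binomial(4, 0.54), P(Y ≤ 4) = 1 − P(X ≤ 2).
  k=0: C(4,0)·0.54^0·0.46^4 = 0.0447746
  k=1: C(4,1)·0.54^1·0.46^3 = 0.2102458
  k=2: C(4,2)·0.54^2·0.46^2 = 0.3702154
1 − 0.6252357 = 0.3747643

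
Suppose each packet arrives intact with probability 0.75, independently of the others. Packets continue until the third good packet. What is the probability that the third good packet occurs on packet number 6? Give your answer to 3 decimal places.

Y = trial on which the third success occurs; negative binomial, r=3, p=0.75.
P(Y=6) = C(5,2) · p^3 · (1−p)^3
= 10 · 0.42188 · 0.015625 = 0.06592

0.066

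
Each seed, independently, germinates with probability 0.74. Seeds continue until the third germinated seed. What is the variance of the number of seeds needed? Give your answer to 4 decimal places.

Y = total seeds until the third success; negative binomial with r=3, p=0.74.
Var(Y) = r(1−p)/p² = 3·0.26 / 0.74² = 1.424397

1.4244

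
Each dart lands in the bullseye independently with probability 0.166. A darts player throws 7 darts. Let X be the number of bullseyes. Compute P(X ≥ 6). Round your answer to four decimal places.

X ~ Binomial(7, 0.166); P(X ≥ 6) = Σ C(7,k) p^k (1−p)^(7−k) over k:
  k=6: C(7,6)·0.166^6·0.834^1 = 0.000122
  k=7: C(7,7)·0.166^7·0.834^0 = 0.000003
Total = 0.000126

0.0001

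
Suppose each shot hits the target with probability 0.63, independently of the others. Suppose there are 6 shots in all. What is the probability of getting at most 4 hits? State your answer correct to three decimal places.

0.717

X ~ Binomial(6, 0.63); P(X ≤ 4) = Σ C(6,k) p^k (1−p)^(6−k) over k:
  k=0: C(6,0)·0.63^0·0.37^6 = 0.00257
  k=1: C(6,1)·0.63^1·0.37^5 = 0.02621
  k=2: C(6,2)·0.63^2·0.37^4 = 0.11158
  k=3: C(6,3)·0.63^3·0.37^3 = 0.25331
  k=4: C(6,4)·0.63^4·0.37^2 = 0.32349
Total = 0.71716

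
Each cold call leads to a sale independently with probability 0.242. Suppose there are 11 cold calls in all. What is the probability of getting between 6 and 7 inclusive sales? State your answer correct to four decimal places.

X ~ Binomial(11, 0.242); P(6 ≤ X ≤ 7) = Σ C(11,k) p^k (1−p)^(11−k) over k:
  k=6: C(11,6)·0.242^6·0.758^5 = 0.023221
  k=7: C(11,7)·0.242^7·0.758^4 = 0.005295
Total = 0.028516

0.0285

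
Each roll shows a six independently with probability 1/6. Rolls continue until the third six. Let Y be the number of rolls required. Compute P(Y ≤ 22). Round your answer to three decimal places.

Finishing within 22 rolls ⇔ at least 3 successes in the first 22. With X ~ Binomial(22, 0.166667), P(Y ≤ 22) = 1 − P(X ≤ 2).
  k=0: C(22,0)·0.166667^0·0.833333^22 = 0.01811
  k=1: C(22,1)·0.166667^1·0.833333^21 = 0.07970
  k=2: C(22,2)·0.166667^2·0.833333^20 = 0.16737
1 − 0.26519 = 0.73481

0.735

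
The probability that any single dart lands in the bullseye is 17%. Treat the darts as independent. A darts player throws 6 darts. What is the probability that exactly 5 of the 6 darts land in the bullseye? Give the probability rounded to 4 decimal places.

X ~ Binomial(n=6, p=0.17).
P(X=5) = C(6,5) · p^5 · (1−p)^1
= 6 · 0.00014199 · 0.83 = 0.000707

0.0007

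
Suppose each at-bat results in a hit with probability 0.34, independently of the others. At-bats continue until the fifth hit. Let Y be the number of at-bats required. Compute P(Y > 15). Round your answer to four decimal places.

0.3829

Needing more than 15 at-bats ⇔ fewer than 5 successes in the first 15. With X ~ Binomial(15, 0.34), P(Y > 15) = P(X ≤ 4).
  k=0: C(15,0)·0.34^0·0.66^15 = 0.001964
  k=1: C(15,1)·0.34^1·0.66^14 = 0.015177
  k=2: C(15,2)·0.34^2·0.66^13 = 0.054729
  k=3: C(15,3)·0.34^3·0.66^12 = 0.122173
  k=4: C(15,4)·0.34^4·0.66^11 = 0.188813
P(X ≤ 4) = 0.382856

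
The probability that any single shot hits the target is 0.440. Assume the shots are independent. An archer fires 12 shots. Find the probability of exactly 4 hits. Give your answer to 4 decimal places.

X ~ Binomial(n=12, p=0.44).
P(X=4) = C(12,4) · p^4 · (1−p)^8
= 495 · 0.037481 · 0.0096717 = 0.179440

0.1794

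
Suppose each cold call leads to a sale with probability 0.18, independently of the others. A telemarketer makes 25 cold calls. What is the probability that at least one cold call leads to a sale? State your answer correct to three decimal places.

P(at least one) = 1 − P(none) = 1 − (1 − 0.18)^25
= 1 − 0.00700 = 0.99300

0.993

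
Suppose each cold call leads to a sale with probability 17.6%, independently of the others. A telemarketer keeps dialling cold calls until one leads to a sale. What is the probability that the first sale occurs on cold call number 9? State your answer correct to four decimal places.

Geometric (trials to first success), p = 0.176.
P(Y = 9) = (1−p)^8 · p = 0.21253 · 0.176 = 0.037405

0.0374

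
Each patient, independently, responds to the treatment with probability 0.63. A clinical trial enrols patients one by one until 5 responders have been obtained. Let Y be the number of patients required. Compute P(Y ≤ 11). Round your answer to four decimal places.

0.9330

Finishing within 11 patients ⇔ at least 5 successes in the first 11. With X ~ Binomial(11, 0.63), P(Y ≤ 11) = 1 − P(X ≤ 4).
  k=0: C(11,0)·0.63^0·0.37^11 = 0.000018
  k=1: C(11,1)·0.63^1·0.37^10 = 0.000333
  k=2: C(11,2)·0.63^2·0.37^9 = 0.002837
  k=3: C(11,3)·0.63^3·0.37^8 = 0.014492
  k=4: C(11,4)·0.63^4·0.37^7 = 0.049350
1 − 0.067030 = 0.932970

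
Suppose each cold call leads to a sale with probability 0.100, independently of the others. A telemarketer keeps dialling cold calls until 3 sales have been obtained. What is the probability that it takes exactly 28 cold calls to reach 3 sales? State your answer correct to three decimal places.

0.025

Y = trial on which the third success occurs; negative binomial, r=3, p=0.10.
P(Y=28) = C(27,2) · p^3 · (1−p)^25
= 351 · 0.001 · 0.07179 = 0.02520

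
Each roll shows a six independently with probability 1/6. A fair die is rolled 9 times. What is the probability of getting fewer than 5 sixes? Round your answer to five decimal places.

0.99105

X ~ Binomial(9, 0.166667); P(X ≤ 4) = Σ C(9,k) p^k (1−p)^(9−k) over k:
  k=0: C(9,0)·0.166667^0·0.833333^9 = 0.1938067
  k=1: C(9,1)·0.166667^1·0.833333^8 = 0.3488521
  k=2: C(9,2)·0.166667^2·0.833333^7 = 0.2790816
  k=3: C(9,3)·0.166667^3·0.833333^6 = 0.1302381
  k=4: C(9,4)·0.166667^4·0.833333^5 = 0.0390714
Total = 0.9910499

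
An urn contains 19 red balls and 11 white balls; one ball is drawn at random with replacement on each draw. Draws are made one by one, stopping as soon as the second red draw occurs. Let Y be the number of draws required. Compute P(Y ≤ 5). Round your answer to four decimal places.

0.9361

Finishing within 5 draws ⇔ at least 2 successes in the first 5. With X ~ Binomial(5, 0.633333), P(Y ≤ 5) = 1 − P(X ≤ 1).
  k=0: C(5,0)·0.633333^0·0.366667^5 = 0.006628
  k=1: C(5,1)·0.633333^1·0.366667^4 = 0.057238
1 − 0.063866 = 0.936134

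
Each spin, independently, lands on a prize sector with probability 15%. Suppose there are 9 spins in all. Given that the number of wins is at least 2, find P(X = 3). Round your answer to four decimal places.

X ~ Binomial(9, 0.15). Want P(X=3 | X≥2) = P(X=3) / P(X≥2).
P(X=3) = C(9,3)·0.15^3·0.85^6 = 0.106922
P(X≥2) = 1 − 0.231617 − 0.367862 = 0.400521
Ratio = 0.106922 / 0.400521 = 0.266957

0.2670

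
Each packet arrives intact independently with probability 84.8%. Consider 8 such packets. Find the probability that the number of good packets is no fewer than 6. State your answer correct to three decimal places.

X ~ Binomial(8, 0.848); P(X ≥ 6) = Σ C(8,k) p^k (1−p)^(8−k) over k:
  k=6: C(8,6)·0.848^6·0.152^2 = 0.24056
  k=7: C(8,7)·0.848^7·0.152^1 = 0.38345
  k=8: C(8,8)·0.848^8·0.152^0 = 0.26740
Total = 0.89141

0.891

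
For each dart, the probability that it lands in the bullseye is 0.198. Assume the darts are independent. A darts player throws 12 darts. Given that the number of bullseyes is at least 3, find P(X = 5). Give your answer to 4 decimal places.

X ~ Binomial(12, 0.198). Want P(X=5 | X≥3) = P(X=5) / P(X≥3).
P(X=5) = C(12,5)·0.198^5·0.802^7 = 0.051437
P(X≥3) = 1 − 0.070810 − 0.209780 − 0.284851 = 0.434559
Ratio = 0.051437 / 0.434559 = 0.118365

0.1184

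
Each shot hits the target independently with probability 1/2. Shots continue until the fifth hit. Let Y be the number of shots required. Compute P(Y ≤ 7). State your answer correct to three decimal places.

Finishing within 7 shots ⇔ at least 5 successes in the first 7. With X ~ Binomial(7, 0.50), P(Y ≤ 7) = 1 − P(X ≤ 4).
  k=0: C(7,0)·0.50^0·0.50^7 = 0.00781
  k=1: C(7,1)·0.50^1·0.50^6 = 0.05469
  k=2: C(7,2)·0.50^2·0.50^5 = 0.16406
  k=3: C(7,3)·0.50^3·0.50^4 = 0.27344
  k=4: C(7,4)·0.50^4·0.50^3 = 0.27344
1 − 0.77344 = 0.22656

0.227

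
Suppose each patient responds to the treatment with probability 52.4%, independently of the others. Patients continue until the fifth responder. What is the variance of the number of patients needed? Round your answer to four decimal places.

Y = total patients until the fifth success; negative binomial with r=5, p=0.524.
Var(Y) = r(1−p)/p² = 5·0.476 / 0.524² = 8.667910

8.6679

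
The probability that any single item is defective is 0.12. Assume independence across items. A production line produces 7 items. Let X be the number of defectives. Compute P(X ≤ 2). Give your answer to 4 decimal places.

X ~ Binomial(7, 0.12); P(X ≤ 2) = Σ C(7,k) p^k (1−p)^(7−k) over k:
  k=0: C(7,0)·0.12^0·0.88^7 = 0.408676
  k=1: C(7,1)·0.12^1·0.88^6 = 0.390099
  k=2: C(7,2)·0.12^2·0.88^5 = 0.159586
Total = 0.958361

0.9584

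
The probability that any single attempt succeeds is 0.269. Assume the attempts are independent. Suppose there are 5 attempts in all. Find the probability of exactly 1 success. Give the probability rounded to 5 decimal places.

0.38405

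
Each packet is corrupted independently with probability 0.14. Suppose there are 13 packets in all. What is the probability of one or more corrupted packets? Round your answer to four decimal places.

P(at least one) = 1 − P(none) = 1 − (1 − 0.14)^13
= 1 − 0.140760 = 0.859240

0.8592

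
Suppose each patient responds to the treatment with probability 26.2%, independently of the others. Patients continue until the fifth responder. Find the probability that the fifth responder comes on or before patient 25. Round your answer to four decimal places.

0.8232

Finishing within 25 patients ⇔ at least 5 successes in the first 25. With X ~ Binomial(25, 0.262), P(Y ≤ 25) = 1 − P(X ≤ 4).
  k=0: C(25,0)·0.262^0·0.738^25 = 0.000503
  k=1: C(25,1)·0.262^1·0.738^24 = 0.004463
  k=2: C(25,2)·0.262^2·0.738^23 = 0.019012
  k=3: C(25,3)·0.262^3·0.738^22 = 0.051745
  k=4: C(25,4)·0.262^4·0.738^21 = 0.101037
1 − 0.176759 = 0.823241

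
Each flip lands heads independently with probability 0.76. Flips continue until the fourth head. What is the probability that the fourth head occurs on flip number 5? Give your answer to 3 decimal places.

Y = trial on which the fourth success occurs; negative binomial, r=4, p=0.76.
P(Y=5) = C(4,3) · p^4 · (1−p)^1
= 4 · 0.33362 · 0.24 = 0.32028

0.320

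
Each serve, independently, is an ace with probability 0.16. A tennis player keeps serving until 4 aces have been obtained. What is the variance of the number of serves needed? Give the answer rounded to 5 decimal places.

131.25000

Y = total serves until the fourth success; negative binomial with r=4, p=0.16.
Var(Y) = r(1−p)/p² = 4·0.84 / 0.16² = 131.2500000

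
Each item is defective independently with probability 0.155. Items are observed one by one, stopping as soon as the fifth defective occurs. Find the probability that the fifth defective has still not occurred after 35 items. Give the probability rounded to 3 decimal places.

Needing more than 35 items ⇔ fewer than 5 successes in the first 35. With X ~ Binomial(35, 0.155), P(Y > 35) = P(X ≤ 4).
  k=0: C(35,0)·0.155^0·0.845^35 = 0.00275
  k=1: C(35,1)·0.155^1·0.845^34 = 0.01768
  k=2: C(35,2)·0.155^2·0.845^33 = 0.05514
  k=3: C(35,3)·0.155^3·0.845^32 = 0.11125
  k=4: C(35,4)·0.155^4·0.845^31 = 0.16326
P(X ≤ 4) = 0.35009

0.350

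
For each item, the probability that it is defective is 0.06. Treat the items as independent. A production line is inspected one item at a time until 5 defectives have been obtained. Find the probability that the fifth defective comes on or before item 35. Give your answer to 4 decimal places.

Finishing within 35 items ⇔ at least 5 successes in the first 35. With X ~ Binomial(35, 0.06), P(Y ≤ 35) = 1 − P(X ≤ 4).
  k=0: C(35,0)·0.06^0·0.94^35 = 0.114677
  k=1: C(35,1)·0.06^1·0.94^34 = 0.256192
  k=2: C(35,2)·0.06^2·0.94^33 = 0.277996
  k=3: C(35,3)·0.06^3·0.94^32 = 0.195189
  k=4: C(35,4)·0.06^4·0.94^31 = 0.099671
1 − 0.943725 = 0.056275

0.0563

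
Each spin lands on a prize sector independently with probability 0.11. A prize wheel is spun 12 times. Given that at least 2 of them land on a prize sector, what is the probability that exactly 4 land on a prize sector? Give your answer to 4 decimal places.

0.0738

X ~ Binomial(12, 0.11). Want P(X=4 | X≥2) = P(X=4) / P(X≥2).
P(X=4) = C(12,4)·0.11^4·0.89^8 = 0.028530
P(X≥2) = 1 − 0.246990 − 0.366323 = 0.386687
Ratio = 0.028530 / 0.386687 = 0.073780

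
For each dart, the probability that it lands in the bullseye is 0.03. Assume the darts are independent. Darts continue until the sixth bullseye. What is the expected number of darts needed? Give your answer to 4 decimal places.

200.0000

Y = total darts until the sixth success; negative binomial with r=6, p=0.03.
E[Y] = r / p = 6 / 0.03 = 200.000000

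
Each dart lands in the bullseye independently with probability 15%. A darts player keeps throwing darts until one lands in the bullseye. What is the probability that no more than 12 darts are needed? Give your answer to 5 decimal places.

0.85776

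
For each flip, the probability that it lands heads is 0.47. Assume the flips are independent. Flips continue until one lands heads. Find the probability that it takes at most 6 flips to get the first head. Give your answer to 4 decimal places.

Y = number of flips to the first success; geometric, p = 0.47.
P(Y ≤ 6) = 1 − (1−p)^6 = 1 − 0.022164 = 0.977836

0.9778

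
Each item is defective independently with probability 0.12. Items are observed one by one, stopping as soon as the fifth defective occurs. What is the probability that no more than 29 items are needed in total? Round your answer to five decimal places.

0.26403

Finishing within 29 items ⇔ at least 5 successes in the first 29. With X ~ Binomial(29, 0.12), P(Y ≤ 29) = 1 − P(X ≤ 4).
  k=0: C(29,0)·0.12^0·0.88^29 = 0.0245469
  k=1: C(29,1)·0.12^1·0.88^28 = 0.0970720
  k=2: C(29,2)·0.12^2·0.88^27 = 0.1853193
  k=3: C(29,3)·0.12^3·0.88^26 = 0.2274373
  k=4: C(29,4)·0.12^4·0.88^25 = 0.2015922
1 − 0.7359678 = 0.2640322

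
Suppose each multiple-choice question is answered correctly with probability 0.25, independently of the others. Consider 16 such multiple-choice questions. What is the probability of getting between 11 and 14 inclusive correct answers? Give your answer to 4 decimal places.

X ~ Binomial(16, 0.25); P(11 ≤ X ≤ 14) = Σ C(16,k) p^k (1−p)^(16−k) over k:
  k=11: C(16,11)·0.25^11·0.75^5 = 0.000247
  k=12: C(16,12)·0.25^12·0.75^4 = 0.000034
  k=13: C(16,13)·0.25^13·0.75^3 = 0.000004
  k=14: C(16,14)·0.25^14·0.75^2 = 0.000000
Total = 0.000285

0.0003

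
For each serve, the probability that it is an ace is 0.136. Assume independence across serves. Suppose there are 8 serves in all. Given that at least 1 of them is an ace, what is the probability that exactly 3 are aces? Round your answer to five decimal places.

X ~ Binomial(8, 0.136). Want P(X=3 | X≥1) = P(X=3) / P(X≥1).
P(X=3) = C(8,3)·0.136^3·0.864^5 = 0.0678224
P(X≥1) = 1 − 0.3105346 = 0.6894654
Ratio = 0.0678224 / 0.6894654 = 0.0983696

0.09837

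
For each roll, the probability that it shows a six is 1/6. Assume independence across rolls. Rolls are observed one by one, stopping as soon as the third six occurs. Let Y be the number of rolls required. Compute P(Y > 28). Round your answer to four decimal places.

0.1318

Needing more than 28 rolls ⇔ fewer than 3 successes in the first 28. With X ~ Binomial(28, 0.166667), P(Y > 28) = P(X ≤ 2).
  k=0: C(28,0)·0.166667^0·0.833333^28 = 0.006066
  k=1: C(28,1)·0.166667^1·0.833333^27 = 0.033971
  k=2: C(28,2)·0.166667^2·0.833333^26 = 0.091723
P(X ≤ 2) = 0.131760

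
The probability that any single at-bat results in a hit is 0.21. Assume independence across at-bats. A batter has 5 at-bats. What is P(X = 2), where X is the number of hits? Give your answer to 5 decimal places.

X ~ Binomial(n=5, p=0.21).
P(X=2) = C(5,2) · p^2 · (1−p)^3
= 10 · 0.0441 · 0.49304 = 0.2174302

0.21743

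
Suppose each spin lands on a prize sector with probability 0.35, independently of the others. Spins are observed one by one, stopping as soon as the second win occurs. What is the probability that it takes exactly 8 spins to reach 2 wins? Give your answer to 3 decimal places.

Y = trial on which the second success occurs; negative binomial, r=2, p=0.35.
P(Y=8) = C(7,1) · p^2 · (1−p)^6
= 7 · 0.1225 · 0.075419 = 0.06467

0.065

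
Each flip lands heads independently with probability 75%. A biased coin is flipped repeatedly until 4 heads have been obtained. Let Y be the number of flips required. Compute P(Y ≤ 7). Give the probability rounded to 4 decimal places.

Finishing within 7 flips ⇔ at least 4 successes in the first 7. With X ~ Binomial(7, 0.75), P(Y ≤ 7) = 1 − P(X ≤ 3).
  k=0: C(7,0)·0.75^0·0.25^7 = 0.000061
  k=1: C(7,1)·0.75^1·0.25^6 = 0.001282
  k=2: C(7,2)·0.75^2·0.25^5 = 0.011536
  k=3: C(7,3)·0.75^3·0.25^4 = 0.057678
1 − 0.070557 = 0.929443

0.9294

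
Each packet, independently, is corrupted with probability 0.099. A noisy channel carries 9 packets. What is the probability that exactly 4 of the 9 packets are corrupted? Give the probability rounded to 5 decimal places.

0.00719

X ~ Binomial(n=9, p=0.099).
P(X=4) = C(9,4) · p^4 · (1−p)^5
= 126 · 9.606e-05 · 0.59378 = 0.0071868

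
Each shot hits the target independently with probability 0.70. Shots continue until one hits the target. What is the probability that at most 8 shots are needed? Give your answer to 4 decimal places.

Y = number of shots to the first success; geometric, p = 0.70.
P(Y ≤ 8) = 1 − (1−p)^8 = 1 − 0.000066 = 0.999934

0.9999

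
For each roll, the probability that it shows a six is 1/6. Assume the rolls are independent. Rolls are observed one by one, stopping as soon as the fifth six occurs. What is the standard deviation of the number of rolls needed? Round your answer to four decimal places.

Y = total rolls until the fifth success; negative binomial with r=5, p=0.166667.
SD(Y) = √[r(1−p)/p²] = √(150.000000) = 12.247449

12.2474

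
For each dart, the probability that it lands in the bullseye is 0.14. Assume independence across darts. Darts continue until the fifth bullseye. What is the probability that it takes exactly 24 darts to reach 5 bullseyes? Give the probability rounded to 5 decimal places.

0.02712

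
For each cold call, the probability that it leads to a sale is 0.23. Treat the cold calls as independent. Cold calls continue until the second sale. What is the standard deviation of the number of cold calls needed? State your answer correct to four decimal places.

Y = total cold calls until the second success; negative binomial with r=2, p=0.23.
SD(Y) = √[r(1−p)/p²] = √(29.111531) = 5.395510

5.3955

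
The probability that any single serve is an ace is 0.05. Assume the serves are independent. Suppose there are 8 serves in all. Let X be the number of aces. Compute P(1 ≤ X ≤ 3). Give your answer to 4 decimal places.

0.3362

X ~ Binomial(8, 0.05); P(1 ≤ X ≤ 3) = Σ C(8,k) p^k (1−p)^(8−k) over k:
  k=1: C(8,1)·0.05^1·0.95^7 = 0.279335
  k=2: C(8,2)·0.05^2·0.95^6 = 0.051456
  k=3: C(8,3)·0.05^3·0.95^5 = 0.005416
Total = 0.336208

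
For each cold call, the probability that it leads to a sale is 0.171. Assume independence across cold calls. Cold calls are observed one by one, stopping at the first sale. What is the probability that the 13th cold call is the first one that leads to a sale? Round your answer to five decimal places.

0.01802

Geometric (trials to first success), p = 0.171.
P(Y = 13) = (1−p)^12 · p = 0.10535 · 0.171 = 0.0180157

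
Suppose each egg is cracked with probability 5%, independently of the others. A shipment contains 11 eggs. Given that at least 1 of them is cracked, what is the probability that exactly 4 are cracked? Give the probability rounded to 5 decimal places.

0.00334

X ~ Binomial(11, 0.05). Want P(X=4 | X≥1) = P(X=4) / P(X≥1).
P(X=4) = C(11,4)·0.05^4·0.95^7 = 0.0014403
P(X≥1) = 1 − 0.5688001 = 0.4311999
Ratio = 0.0014403 / 0.4311999 = 0.0033403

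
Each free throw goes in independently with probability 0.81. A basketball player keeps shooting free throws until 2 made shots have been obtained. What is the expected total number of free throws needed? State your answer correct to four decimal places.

Y = total free throws until the second success; negative binomial with r=2, p=0.81.
E[Y] = r / p = 2 / 0.81 = 2.469136

2.4691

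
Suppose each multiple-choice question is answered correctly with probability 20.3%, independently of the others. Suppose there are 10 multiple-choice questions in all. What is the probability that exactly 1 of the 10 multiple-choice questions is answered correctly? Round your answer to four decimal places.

0.2634

X ~ Binomial(n=10, p=0.203).
P(X=1) = C(10,1) · p^1 · (1−p)^9
= 10 · 0.203 · 0.12976 = 0.263403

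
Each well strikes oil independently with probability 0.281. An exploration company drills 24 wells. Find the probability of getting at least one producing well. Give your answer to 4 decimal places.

P(at least one) = 1 − P(none) = 1 − (1 − 0.281)^24
= 1 − 0.000364 = 0.999636

0.9996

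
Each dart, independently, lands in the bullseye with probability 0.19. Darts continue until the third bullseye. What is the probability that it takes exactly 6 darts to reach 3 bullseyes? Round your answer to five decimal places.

0.03645

Y = trial on which the third success occurs; negative binomial, r=3, p=0.19.
P(Y=6) = C(5,2) · p^3 · (1−p)^3
= 10 · 0.006859 · 0.53144 = 0.0364515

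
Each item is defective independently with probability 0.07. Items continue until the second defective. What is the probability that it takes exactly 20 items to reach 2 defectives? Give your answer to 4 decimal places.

0.0252

Y = trial on which the second success occurs; negative binomial, r=2, p=0.07.
P(Y=20) = C(19,1) · p^2 · (1−p)^18
= 19 · 0.0049 · 0.27083 = 0.025214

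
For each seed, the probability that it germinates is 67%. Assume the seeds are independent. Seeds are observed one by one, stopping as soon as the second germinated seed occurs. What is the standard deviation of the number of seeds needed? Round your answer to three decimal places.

1.213

Y = total seeds until the second success; negative binomial with r=2, p=0.67.
SD(Y) = √[r(1−p)/p²] = √(1.47026) = 1.21254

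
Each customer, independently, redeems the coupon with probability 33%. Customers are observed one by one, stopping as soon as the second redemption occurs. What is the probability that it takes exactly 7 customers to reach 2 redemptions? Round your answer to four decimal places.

0.0882

Y = trial on which the second success occurs; negative binomial, r=2, p=0.33.
P(Y=7) = C(6,1) · p^2 · (1−p)^5
= 6 · 0.1089 · 0.13501 = 0.088217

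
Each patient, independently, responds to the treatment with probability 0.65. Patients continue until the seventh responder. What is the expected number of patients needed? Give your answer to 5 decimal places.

Y = total patients until the seventh success; negative binomial with r=7, p=0.65.
E[Y] = r / p = 7 / 0.65 = 10.7692308

10.76923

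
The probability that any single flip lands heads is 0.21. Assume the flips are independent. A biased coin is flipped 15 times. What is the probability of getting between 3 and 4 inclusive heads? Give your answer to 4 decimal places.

X ~ Binomial(15, 0.21); P(3 ≤ X ≤ 4) = Σ C(15,k) p^k (1−p)^(15−k) over k:
  k=3: C(15,3)·0.21^3·0.79^12 = 0.248997
  k=4: C(15,4)·0.21^4·0.79^11 = 0.198567
Total = 0.447564

0.4476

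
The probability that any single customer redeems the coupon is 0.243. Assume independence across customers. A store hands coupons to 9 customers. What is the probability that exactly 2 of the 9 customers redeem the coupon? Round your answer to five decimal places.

X ~ Binomial(n=9, p=0.243).
P(X=2) = C(9,2) · p^2 · (1−p)^7
= 36 · 0.059049 · 0.14245 = 0.3028212

0.30282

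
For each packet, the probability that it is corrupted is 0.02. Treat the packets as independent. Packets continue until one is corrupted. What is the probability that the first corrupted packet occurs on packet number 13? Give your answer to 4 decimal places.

0.0157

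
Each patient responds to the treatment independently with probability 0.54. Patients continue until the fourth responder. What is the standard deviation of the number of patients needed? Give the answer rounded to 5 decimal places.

Y = total patients until the fourth success; negative binomial with r=4, p=0.54.
SD(Y) = √[r(1−p)/p²] = √(6.3100137) = 2.5119741

2.51197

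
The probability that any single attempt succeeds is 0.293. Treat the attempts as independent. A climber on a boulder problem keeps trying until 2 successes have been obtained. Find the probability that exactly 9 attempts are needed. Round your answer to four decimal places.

0.0606

Y = trial on which the second success occurs; negative binomial, r=2, p=0.293.
P(Y=9) = C(8,1) · p^2 · (1−p)^7
= 8 · 0.085849 · 0.088295 = 0.060640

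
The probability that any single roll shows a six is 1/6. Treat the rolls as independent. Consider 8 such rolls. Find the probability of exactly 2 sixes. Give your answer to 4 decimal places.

0.2605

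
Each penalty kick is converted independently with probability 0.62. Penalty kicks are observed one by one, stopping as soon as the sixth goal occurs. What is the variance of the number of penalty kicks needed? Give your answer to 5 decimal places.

Y = total penalty kicks until the sixth success; negative binomial with r=6, p=0.62.
Var(Y) = r(1−p)/p² = 6·0.38 / 0.62² = 5.9313215

5.93132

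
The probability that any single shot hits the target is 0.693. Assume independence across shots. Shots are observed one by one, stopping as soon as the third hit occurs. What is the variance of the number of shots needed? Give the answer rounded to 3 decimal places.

1.918

Y = total shots until the third success; negative binomial with r=3, p=0.693.
Var(Y) = r(1−p)/p² = 3·0.307 / 0.693² = 1.91776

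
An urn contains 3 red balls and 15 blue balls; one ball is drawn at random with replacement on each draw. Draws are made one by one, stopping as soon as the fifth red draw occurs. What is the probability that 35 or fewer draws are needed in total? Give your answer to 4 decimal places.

0.7157

Finishing within 35 draws ⇔ at least 5 successes in the first 35. With X ~ Binomial(35, 0.166667), P(Y ≤ 35) = 1 − P(X ≤ 4).
  k=0: C(35,0)·0.166667^0·0.833333^35 = 0.001693
  k=1: C(35,1)·0.166667^1·0.833333^34 = 0.011851
  k=2: C(35,2)·0.166667^2·0.833333^33 = 0.040293
  k=3: C(35,3)·0.166667^3·0.833333^32 = 0.088645
  k=4: C(35,4)·0.166667^4·0.833333^31 = 0.141833
1 − 0.284315 = 0.715685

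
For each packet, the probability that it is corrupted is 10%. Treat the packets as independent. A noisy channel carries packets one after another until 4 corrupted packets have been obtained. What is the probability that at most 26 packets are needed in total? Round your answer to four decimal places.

0.2591

Finishing within 26 packets ⇔ at least 4 successes in the first 26. With X ~ Binomial(26, 0.10), P(Y ≤ 26) = 1 − P(X ≤ 3).
  k=0: C(26,0)·0.10^0·0.90^26 = 0.064611
  k=1: C(26,1)·0.10^1·0.90^25 = 0.186653
  k=2: C(26,2)·0.10^2·0.90^24 = 0.259241
  k=3: C(26,3)·0.10^3·0.90^23 = 0.230436
1 − 0.740942 = 0.259058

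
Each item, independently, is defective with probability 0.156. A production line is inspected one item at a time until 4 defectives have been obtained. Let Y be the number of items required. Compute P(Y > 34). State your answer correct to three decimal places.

0.201

Needing more than 34 items ⇔ fewer than 4 successes in the first 34. With X ~ Binomial(34, 0.156), P(Y > 34) = P(X ≤ 3).
  k=0: C(34,0)·0.156^0·0.844^34 = 0.00313
  k=1: C(34,1)·0.156^1·0.844^33 = 0.01967
  k=2: C(34,2)·0.156^2·0.844^32 = 0.06000
  k=3: C(34,3)·0.156^3·0.844^31 = 0.11830
P(X ≤ 3) = 0.20111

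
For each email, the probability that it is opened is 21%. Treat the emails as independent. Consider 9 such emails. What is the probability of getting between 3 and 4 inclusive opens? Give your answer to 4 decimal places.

X ~ Binomial(9, 0.21); P(3 ≤ X ≤ 4) = Σ C(9,k) p^k (1−p)^(9−k) over k:
  k=3: C(9,3)·0.21^3·0.79^6 = 0.189104
  k=4: C(9,4)·0.21^4·0.79^5 = 0.075402
Total = 0.264506

0.2645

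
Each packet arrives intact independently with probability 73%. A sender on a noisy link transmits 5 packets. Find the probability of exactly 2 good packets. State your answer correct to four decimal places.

0.1049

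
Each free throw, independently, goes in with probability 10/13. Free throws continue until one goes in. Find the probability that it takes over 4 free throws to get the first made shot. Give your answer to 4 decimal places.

0.0028

Y = number of free throws to the first success; geometric, p = 0.769231.
P(Y > 4) = P(first 4 all fail) = (1−p)^4 = 0.002836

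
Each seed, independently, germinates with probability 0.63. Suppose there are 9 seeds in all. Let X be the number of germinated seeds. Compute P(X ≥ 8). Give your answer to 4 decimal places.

X ~ Binomial(9, 0.63); P(X ≥ 8) = Σ C(9,k) p^k (1−p)^(9−k) over k:
  k=8: C(9,8)·0.63^8·0.37^1 = 0.082636
  k=9: C(9,9)·0.63^9·0.37^0 = 0.015634
Total = 0.098270

0.0983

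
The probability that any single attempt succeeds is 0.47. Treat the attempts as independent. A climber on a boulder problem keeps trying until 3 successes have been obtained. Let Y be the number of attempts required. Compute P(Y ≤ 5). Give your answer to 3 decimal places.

0.444

Finishing within 5 attempts ⇔ at least 3 successes in the first 5. With X ~ Binomial(5, 0.47), P(Y ≤ 5) = 1 − P(X ≤ 2).
  k=0: C(5,0)·0.47^0·0.53^5 = 0.04182
  k=1: C(5,1)·0.47^1·0.53^4 = 0.18543
  k=2: C(5,2)·0.47^2·0.53^3 = 0.32887
1 − 0.55612 = 0.44388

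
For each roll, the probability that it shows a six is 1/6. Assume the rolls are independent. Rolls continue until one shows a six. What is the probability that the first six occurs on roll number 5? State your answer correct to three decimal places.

Geometric (trials to first success), p = 0.166667.
P(Y = 5) = (1−p)^4 · p = 0.48225 · 0.166667 = 0.08038

0.080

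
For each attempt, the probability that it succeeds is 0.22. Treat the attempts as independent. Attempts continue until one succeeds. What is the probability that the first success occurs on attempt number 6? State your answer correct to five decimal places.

Geometric (trials to first success), p = 0.22.
P(Y = 6) = (1−p)^5 · p = 0.28872 · 0.22 = 0.0635178

0.06352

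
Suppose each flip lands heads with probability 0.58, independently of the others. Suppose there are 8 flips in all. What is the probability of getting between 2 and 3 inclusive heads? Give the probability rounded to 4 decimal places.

0.1945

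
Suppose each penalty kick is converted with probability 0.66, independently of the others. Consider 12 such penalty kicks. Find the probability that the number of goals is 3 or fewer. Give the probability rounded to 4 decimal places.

X ~ Binomial(12, 0.66); P(X ≤ 3) = Σ C(12,k) p^k (1−p)^(12−k) over k:
  k=0: C(12,0)·0.66^0·0.34^12 = 0.000002
  k=1: C(12,1)·0.66^1·0.34^11 = 0.000056
  k=2: C(12,2)·0.66^2·0.34^10 = 0.000594
  k=3: C(12,3)·0.66^3·0.34^9 = 0.003840
Total = 0.004492

0.0045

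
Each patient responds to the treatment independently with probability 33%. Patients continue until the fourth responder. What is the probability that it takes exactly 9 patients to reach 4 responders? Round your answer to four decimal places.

Y = trial on which the fourth success occurs; negative binomial, r=4, p=0.33.
P(Y=9) = C(8,3) · p^4 · (1−p)^5
= 56 · 0.011859 · 0.13501 = 0.089664

0.0897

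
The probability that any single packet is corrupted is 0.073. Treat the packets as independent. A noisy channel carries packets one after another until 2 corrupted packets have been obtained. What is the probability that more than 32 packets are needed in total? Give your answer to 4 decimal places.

Needing more than 32 packets ⇔ fewer than 2 successes in the first 32. With X ~ Binomial(32, 0.073), P(Y > 32) = P(X ≤ 1).
  k=0: C(32,0)·0.073^0·0.927^32 = 0.088420
  k=1: C(32,1)·0.073^1·0.927^31 = 0.222815
P(X ≤ 1) = 0.311235

0.3112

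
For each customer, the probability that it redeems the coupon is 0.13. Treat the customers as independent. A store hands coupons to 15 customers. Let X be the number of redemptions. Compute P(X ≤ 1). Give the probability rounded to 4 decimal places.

X ~ Binomial(15, 0.13); P(X ≤ 1) = Σ C(15,k) p^k (1−p)^(15−k) over k:
  k=0: C(15,0)·0.13^0·0.87^15 = 0.123819
  k=1: C(15,1)·0.13^1·0.87^14 = 0.277526
Total = 0.401346

0.4013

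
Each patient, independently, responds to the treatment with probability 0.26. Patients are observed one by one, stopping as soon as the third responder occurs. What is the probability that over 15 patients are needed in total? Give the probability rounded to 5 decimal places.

0.21014

Needing more than 15 patients ⇔ fewer than 3 successes in the first 15. With X ~ Binomial(15, 0.26), P(Y > 15) = P(X ≤ 2).
  k=0: C(15,0)·0.26^0·0.74^15 = 0.0109264
  k=1: C(15,1)·0.26^1·0.74^14 = 0.0575849
  k=2: C(15,2)·0.26^2·0.74^13 = 0.1416277
P(X ≤ 2) = 0.2101390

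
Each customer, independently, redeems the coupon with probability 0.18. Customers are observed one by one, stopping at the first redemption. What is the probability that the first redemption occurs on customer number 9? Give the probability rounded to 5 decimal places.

0.03679

Geometric (trials to first success), p = 0.18.
P(Y = 9) = (1−p)^8 · p = 0.20441 · 0.18 = 0.0367945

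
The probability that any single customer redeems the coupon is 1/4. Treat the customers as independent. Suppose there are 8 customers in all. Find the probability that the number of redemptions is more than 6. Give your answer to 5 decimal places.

X ~ Binomial(8, 0.25); P(X ≥ 7) = Σ C(8,k) p^k (1−p)^(8−k) over k:
  k=7: C(8,7)·0.25^7·0.75^1 = 0.0003662
  k=8: C(8,8)·0.25^8·0.75^0 = 0.0000153
Total = 0.0003815

0.00038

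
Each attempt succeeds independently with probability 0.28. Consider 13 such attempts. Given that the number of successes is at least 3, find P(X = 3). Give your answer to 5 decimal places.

0.31318

X ~ Binomial(13, 0.28). Want P(X=3 | X≥3) = P(X=3) / P(X≥3).
P(X=3) = C(13,3)·0.28^3·0.72^10 = 0.2350526
P(X≥3) = 1 − 0.0139741 − 0.0706466 − 0.1648421 = 0.7505372
Ratio = 0.2350526 / 0.7505372 = 0.3131792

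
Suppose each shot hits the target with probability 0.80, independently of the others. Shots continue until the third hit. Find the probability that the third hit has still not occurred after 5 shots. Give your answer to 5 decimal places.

Needing more than 5 shots ⇔ fewer than 3 successes in the first 5. With X ~ Binomial(5, 0.80), P(Y > 5) = P(X ≤ 2).
  k=0: C(5,0)·0.80^0·0.20^5 = 0.0003200
  k=1: C(5,1)·0.80^1·0.20^4 = 0.0064000
  k=2: C(5,2)·0.80^2·0.20^3 = 0.0512000
P(X ≤ 2) = 0.0579200

0.05792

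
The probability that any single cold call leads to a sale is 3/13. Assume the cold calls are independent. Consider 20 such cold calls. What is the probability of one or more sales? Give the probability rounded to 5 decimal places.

0.99474

P(at least one) = 1 − P(none) = 1 − (1 − 0.230769)^20
= 1 − 0.0052618 = 0.9947382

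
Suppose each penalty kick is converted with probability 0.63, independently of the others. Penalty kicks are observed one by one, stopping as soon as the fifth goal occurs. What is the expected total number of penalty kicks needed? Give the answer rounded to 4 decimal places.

Y = total penalty kicks until the fifth success; negative binomial with r=5, p=0.63.
E[Y] = r / p = 5 / 0.63 = 7.936508

7.9365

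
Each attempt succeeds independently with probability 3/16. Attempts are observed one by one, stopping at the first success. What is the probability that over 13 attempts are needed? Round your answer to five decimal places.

0.06725

Y = number of attempts to the first success; geometric, p = 0.1875.
P(Y > 13) = P(first 13 all fail) = (1−p)^13 = 0.0672518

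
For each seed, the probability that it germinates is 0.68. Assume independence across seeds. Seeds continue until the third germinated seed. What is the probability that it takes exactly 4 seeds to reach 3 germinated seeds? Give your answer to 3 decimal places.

0.302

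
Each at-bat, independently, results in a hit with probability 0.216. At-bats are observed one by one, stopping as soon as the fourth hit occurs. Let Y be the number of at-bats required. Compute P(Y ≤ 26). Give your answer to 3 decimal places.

0.844

Finishing within 26 at-bats ⇔ at least 4 successes in the first 26. With X ~ Binomial(26, 0.216), P(Y ≤ 26) = 1 − P(X ≤ 3).
  k=0: C(26,0)·0.216^0·0.784^26 = 0.00179
  k=1: C(26,1)·0.216^1·0.784^25 = 0.01280
  k=2: C(26,2)·0.216^2·0.784^24 = 0.04409
  k=3: C(26,3)·0.216^3·0.784^23 = 0.09719
1 − 0.15587 = 0.84413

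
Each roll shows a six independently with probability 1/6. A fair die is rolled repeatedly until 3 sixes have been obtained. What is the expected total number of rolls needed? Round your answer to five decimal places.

18.00000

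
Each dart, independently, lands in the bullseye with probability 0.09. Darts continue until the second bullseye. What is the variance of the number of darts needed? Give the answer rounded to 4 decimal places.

224.6914

Y = total darts until the second success; negative binomial with r=2, p=0.09.
Var(Y) = r(1−p)/p² = 2·0.91 / 0.09² = 224.691358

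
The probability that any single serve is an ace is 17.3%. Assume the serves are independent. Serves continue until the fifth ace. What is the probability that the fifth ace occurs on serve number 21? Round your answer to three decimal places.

0.036

Y = trial on which the fifth success occurs; negative binomial, r=5, p=0.173.
P(Y=21) = C(20,4) · p^5 · (1−p)^16
= 4845 · 0.00015496 · 0.047873 = 0.03594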